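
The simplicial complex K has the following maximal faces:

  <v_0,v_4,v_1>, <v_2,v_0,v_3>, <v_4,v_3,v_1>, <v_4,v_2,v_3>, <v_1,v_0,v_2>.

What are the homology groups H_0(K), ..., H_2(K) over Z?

H_0 ≅ Z,  H_1 ≅ Z,  H_2 = 0.

Fix the vertex order v_0 < v_1 < v_2 < v_3 < v_4 and write every simplex with vertices in increasing order. Then dim K = 2 and the simplices of K are:

  0-simplices (5): [v_0], [v_1], [v_2], [v_3], [v_4]
  1-simplices (10): [v_0,v_1], [v_0,v_2], [v_0,v_3], [v_0,v_4], [v_1,v_2], [v_1,v_3], [v_1,v_4], [v_2,v_3], [v_2,v_4], [v_3,v_4]
  2-simplices (5): [v_0,v_1,v_2], [v_0,v_1,v_4], [v_0,v_2,v_3], [v_1,v_3,v_4], [v_2,v_3,v_4]

Hence C_0 ≅ Z^5, C_1 ≅ Z^10, C_2 ≅ Z^5.

Boundary ∂_1: C_1 → C_0 is given by ∂[p,q] = [q] − [p].
As a 5×10 matrix over Z this has rank 4, with invariant factors (1,1,1,1).

The boundary map ∂_2: C_2 → C_1 acts by ∂[p,q,r] = [q,r] − [p,r] + [p,q]. For instance
  ∂[v_2,v_3,v_4] = [v_3,v_4] − [v_2,v_4] + [v_2,v_3],
  ∂[v_0,v_1,v_4] = [v_1,v_4] − [v_0,v_4] + [v_0,v_1].
As a 10×5 matrix over Z this has rank 5, with invariant factors (1,1,1,1,1).

Reading off H_k = ker ∂_k / im ∂_{k+1}:

  H_0: rank C_0 − rank ∂_1 = 5 − 4 = 1, and the invariant factors of ∂_1 are all 1, so H_0 ≅ Z.
  H_1: rank ker ∂_1 − rank ∂_2 = (10 − 4) − 5 = 1, and the invariant factors of ∂_2 are all 1, so H_1 ≅ Z.
  H_2: rank ker ∂_2 − rank ∂_3 = (5 − 5) − 0 = 0, and there is no ∂_3, so H_2 ≅ 0.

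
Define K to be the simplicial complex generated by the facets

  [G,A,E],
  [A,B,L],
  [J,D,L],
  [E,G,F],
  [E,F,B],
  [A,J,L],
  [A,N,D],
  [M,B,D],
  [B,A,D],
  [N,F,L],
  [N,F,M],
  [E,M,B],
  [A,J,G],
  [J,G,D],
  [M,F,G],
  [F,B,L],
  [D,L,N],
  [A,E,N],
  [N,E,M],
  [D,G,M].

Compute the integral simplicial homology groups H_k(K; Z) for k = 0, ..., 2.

H_0 = Z,  H_1 = Z × Z/2,  H_2 = 0.

Fix the vertex order A < B < D < E < F < G < J < L < M < N and write every simplex with vertices in increasing order. Then dim K = 2 and the simplices of K are:

  0-simplices (10): A, B, D, E, F, G, J, L, M, N
  1-simplices (30): AB, AD, AE, AG, AJ, AL, AN, BD, BE, BF, BL, BM, DG, DJ, DL, DM, DN, EF, EG, EM, EN, FG, FL, FM, FN, GJ, GM, JL, LN, MN
  2-simplices (20): ABD, ABL, ADN, AEG, AEN, AGJ, AJL, BDM, BEF, BEM, BFL, DGJ, DGM, DJL, DLN, EFG, EMN, FGM, FLN, FMN

Hence C_0 ≅ Z^10, C_1 ≅ Z^30, C_2 ≅ Z^20.

The boundary map ∂_1: C_1 → C_0 sends each edge [p,q] (with p < q) to q − p.
This gives a 10×30 integer matrix of rank 9; reducing to Smith normal form yields diagonal entries (1,1,1,1,1,1,1,1,1).

Boundary ∂_2: C_2 → C_1 sends each 2-simplex [p,q,r] to [q,r] − [p,r] + [p,q]. For instance
  ∂AGJ = GJ − AJ + AG,
  ∂BEM = EM − BM + BE.
This gives a 30×20 integer matrix of rank 20; reducing to Smith normal form yields diagonal entries (1,1,1,1,1,1,1,1,1,1,1,1,1,1,1,1,1,1,1,2).

Computing H_k = (kernel of ∂_k) / (image of ∂_{k+1}):

  H_0: rank C_0 − rank ∂_1 = 10 − 9 = 1, and the invariant factors of ∂_1 are all 1, so H_0 ≅ Z.
  H_1: rank ker ∂_1 − rank ∂_2 = (30 − 9) − 20 = 1, and ∂_2 has invariant factor 2 > 1, so H_1 ≅ Z × Z/2.
  H_2: rank ker ∂_2 − rank ∂_3 = (20 − 20) − 0 = 0, and there is no ∂_3, so H_2 ≅ 0.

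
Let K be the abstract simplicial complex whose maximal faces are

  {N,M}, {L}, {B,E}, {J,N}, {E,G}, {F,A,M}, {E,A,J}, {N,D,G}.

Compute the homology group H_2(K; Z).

H_2 = 0.

We work with the vertex ordering A < B < D < E < F < G < J < L < M < N. The simplices of K, each written with vertices in increasing order, are:

  0-simplices (10): A, B, D, E, F, G, J, L, M, N
  1-simplices (13): AE, AF, AJ, AM, BE, DG, DN, EG, EJ, FM, GN, JN, MN
  2-simplices (3): AEJ, AFM, DGN

giving chain groups C_0 ≅ Z^10, C_1 ≅ Z^13, C_2 ≅ Z^3.

Boundary ∂_1: C_1 → C_0 sends each edge [p,q] (with p < q) to q − p. For instance
  ∂DG = G − D.
The resulting 10×13 matrix has rank 8, and its Smith normal form has invariant factors (1,1,1,1,1,1,1,1).

Boundary ∂_2: C_2 → C_1 maps a triangle to the signed sum of its edges. For instance
  ∂DGN = GN − DN + DG,
  ∂AFM = FM − AM + AF.
As a 13×3 matrix over Z this has rank 3, with invariant factors (1,1,1).

Reading off H_k = ker ∂_k / im ∂_{k+1}:

  H_2: rank ker ∂_2 − rank ∂_3 = (3 − 3) − 0 = 0, and there is no ∂_3, so H_2 ≅ 0.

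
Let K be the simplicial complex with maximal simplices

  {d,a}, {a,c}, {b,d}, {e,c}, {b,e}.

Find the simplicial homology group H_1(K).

H_1 = Z.

Take the total order a < b < c < d < e on the vertex set. Then K (dimension 1) consists of the simplices:

  0-simplices (5): a, b, c, d, e
  1-simplices (5): ac, ad, bd, be, ce

Hence C_0 ≅ Z^5, C_1 ≅ Z^5.

∂_1: C_1 → C_0 is given by ∂[p,q] = [q] − [p]. For instance
  ∂be = e − b.
As a 5×5 matrix over Z this has rank 4, with invariant factors (1,1,1,1).

Reading off H_k = ker ∂_k / im ∂_{k+1}:

  H_1: rank ker ∂_1 − rank ∂_2 = (5 − 4) − 0 = 1, and there is no ∂_2, so H_1 = Z.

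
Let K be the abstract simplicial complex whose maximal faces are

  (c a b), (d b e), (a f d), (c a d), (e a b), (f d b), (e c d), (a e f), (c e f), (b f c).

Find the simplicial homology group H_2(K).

H_2 = 0.

Take the total order a < b < c < d < e < f on the vertex set. Then K (dimension 2) consists of the simplices:

  0-simplices (6): a, b, c, d, e, f
  1-simplices (15): ab, ac, ad, ae, af, bc, bd, be, bf, cd, ce, cf, de, df, ef
  2-simplices (10): abc, abe, acd, adf, aef, bcf, bde, bdf, cde, cef

giving chain groups C_0 ≅ Z^6, C_1 ≅ Z^15, C_2 ≅ Z^10.

∂_1: C_1 → C_0 maps an edge to its endpoints' difference, ∂[p,q] = q − p.
As a 6×15 matrix over Z this has rank 5, with invariant factors (1,1,1,1,1).

Boundary ∂_2: C_2 → C_1 maps a triangle to the signed sum of its edges. For instance
  ∂bdf = df − bf + bd,
  ∂abe = be − ae + ab.
This gives a 15×10 integer matrix of rank 10; reducing to Smith normal form yields diagonal entries (1,1,1,1,1,1,1,1,1,2).

Now H_k = ker ∂_k / im ∂_{k+1}, so:

  H_2: rank ker ∂_2 − rank ∂_3 = (10 − 10) − 0 = 0, and there is no ∂_3, so H_2 = 0.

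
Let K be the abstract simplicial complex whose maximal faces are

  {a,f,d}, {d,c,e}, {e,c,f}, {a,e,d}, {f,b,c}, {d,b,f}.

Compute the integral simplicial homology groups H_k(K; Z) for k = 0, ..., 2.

Fix the vertex order a < b < c < d < e < f and write every simplex with vertices in increasing order. Then dim K = 2 and the simplices of K are:

  0-simplices (6): a, b, c, d, e, f
  1-simplices (12): ad, ae, af, bc, bd, bf, cd, ce, cf, de, df, ef
  2-simplices (6): ade, adf, bcf, bdf, cde, cef

giving chain groups C_0 ≅ Z^6, C_1 ≅ Z^12, C_2 ≅ Z^6.

The boundary map ∂_1: C_1 → C_0 maps an edge to its endpoints' difference, ∂[p,q] = q − p.
This gives a 6×12 integer matrix of rank 5; reducing to Smith normal form yields diagonal entries (1,1,1,1,1).

The boundary map ∂_2: C_2 → C_1 acts by ∂[p,q,r] = [q,r] − [p,r] + [p,q]. For instance
  ∂ade = de − ae + ad,
  ∂adf = df − af + ad.
As a 12×6 matrix over Z this has rank 6, with invariant factors (1,1,1,1,1,1).

Computing H_k = (kernel of ∂_k) / (image of ∂_{k+1}):

  H_0: rank C_0 − rank ∂_1 = 6 − 5 = 1, and the invariant factors of ∂_1 are all 1, so H_0 = Z.
  H_1: rank ker ∂_1 − rank ∂_2 = (12 − 5) − 6 = 1, and the invariant factors of ∂_2 are all 1, so H_1 = Z.
  H_2: rank ker ∂_2 − rank ∂_3 = (6 − 6) − 0 = 0, and there is no ∂_3, so H_2 = 0.

H_0 ≅ Z,  H_1 ≅ Z,  H_2 = 0.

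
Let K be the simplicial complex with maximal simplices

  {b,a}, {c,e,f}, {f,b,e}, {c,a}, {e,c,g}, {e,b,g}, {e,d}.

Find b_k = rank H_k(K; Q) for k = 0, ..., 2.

b_0 = 1, b_1 = 1, b_2 = 0.

Order the vertices as a < b < c < d < e < f < g. Listing each simplex with vertices in this order, K has dimension 2 with simplices:

  0-simplices (7): a, b, c, d, e, f, g
  1-simplices (11): ab, ac, be, bf, bg, ce, cf, cg, de, ef, eg
  2-simplices (4): bef, beg, cef, ceg

Hence C_0 ≅ Z^7, C_1 ≅ Z^11, C_2 ≅ Z^4.

The boundary map ∂_1: C_1 → C_0 maps an edge to its endpoints' difference, ∂[p,q] = q − p. For instance
  ∂bf = f − b.
The 7×11 boundary matrix has rank 6 and Smith normal form diag(1,1,1,1,1,1).

∂_2: C_2 → C_1 maps a triangle to the signed sum of its edges. For instance
  ∂bef = ef − bf + be,
  ∂cef = ef − cf + ce.
As a 11×4 matrix over Z this has rank 4, with invariant factors (1,1,1,1).

Computing H_k = (kernel of ∂_k) / (image of ∂_{k+1}):

  H_0: rank C_0 − rank ∂_1 = 7 − 6 = 1, and the invariant factors of ∂_1 are all 1, so H_0 = Z.
  H_1: rank ker ∂_1 − rank ∂_2 = (11 − 6) − 4 = 1, and the invariant factors of ∂_2 are all 1, so H_1 = Z.
  H_2: rank ker ∂_2 − rank ∂_3 = (4 − 4) − 0 = 0, and there is no ∂_3, so H_2 = 0.

Hence the Betti numbers are b_0 = 1, b_1 = 1, b_2 = 0.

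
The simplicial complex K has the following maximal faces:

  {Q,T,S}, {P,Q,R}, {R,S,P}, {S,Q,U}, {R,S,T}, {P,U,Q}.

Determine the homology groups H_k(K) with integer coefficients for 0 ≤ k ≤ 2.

K has 6 vertices, 12 edges, 6 triangles.
rank ∂_0 = 0, rank ∂_1 = 5 ⇒ b_0 = 6 − 0 − 5 = 1; all invariant factors of ∂_1 are 1 so no torsion. So H_0 = Z.
rank ∂_1 = 5, rank ∂_2 = 6 ⇒ b_1 = 12 − 5 − 6 = 1; all invariant factors of ∂_2 are 1 so no torsion. So H_1 = Z.
rank ∂_2 = 6, rank ∂_3 = 0 ⇒ b_2 = 6 − 6 − 0 = 0. So H_2 = 0.

H_0 ≅ Z,  H_1 ≅ Z,  H_2 = 0.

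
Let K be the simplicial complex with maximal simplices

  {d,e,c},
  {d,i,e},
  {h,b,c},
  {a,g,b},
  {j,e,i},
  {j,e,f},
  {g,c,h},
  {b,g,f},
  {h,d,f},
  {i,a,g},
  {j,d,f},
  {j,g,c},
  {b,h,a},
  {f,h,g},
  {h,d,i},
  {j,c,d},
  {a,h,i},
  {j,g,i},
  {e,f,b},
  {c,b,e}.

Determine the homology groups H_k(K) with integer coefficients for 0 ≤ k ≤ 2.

H_0 = Z,  H_1 = Z ⊕ Z/2Z,  H_2 = 0.

Take the total order a < b < c < d < e < f < g < h < i < j on the vertex set. Then K (dimension 2) consists of the simplices:

  0-simplices (10): a, b, c, d, e, f, g, h, i, j
  1-simplices (30): ab, ag, ah, ai, bc, be, bf, bg, bh, cd, ce, cg, ch, cj, de, df, dh, di, dj, ef, ei, ej, fg, fh, fj, gh, gi, gj, hi, ij
  2-simplices (20): abg, abh, agi, ahi, bce, bch, bef, bfg, cde, cdj, cgh, cgj, dei, dfh, dfj, dhi, efj, eij, fgh, gij

so the chain groups are C_0 ≅ Z^10, C_1 ≅ Z^30, C_2 ≅ Z^20.

The boundary map ∂_1: C_1 → C_0 sends each edge [p,q] (with p < q) to q − p. For instance
  ∂dj = j − d.
The 10×30 boundary matrix has rank 9 and Smith normal form diag(1,1,1,1,1,1,1,1,1).

∂_2: C_2 → C_1 sends each 2-simplex [p,q,r] to [q,r] − [p,r] + [p,q]. For instance
  ∂dei = ei − di + de,
  ∂fgh = gh − fh + fg.
As a 30×20 matrix over Z this has rank 20, with invariant factors (1,1,1,1,1,1,1,1,1,1,1,1,1,1,1,1,1,1,1,2).

Reading off H_k = ker ∂_k / im ∂_{k+1}:

  H_0: rank C_0 − rank ∂_1 = 10 − 9 = 1, and the invariant factors of ∂_1 are all 1, so H_0 ≅ Z.
  H_1: rank ker ∂_1 − rank ∂_2 = (30 − 9) − 20 = 1, and ∂_2 has invariant factor 2 > 1, so H_1 ≅ Z ⊕ Z/2Z.
  H_2: rank ker ∂_2 − rank ∂_3 = (20 − 20) − 0 = 0, and there is no ∂_3, so H_2 ≅ 0.

(K is a triangulation of the Klein bottle.)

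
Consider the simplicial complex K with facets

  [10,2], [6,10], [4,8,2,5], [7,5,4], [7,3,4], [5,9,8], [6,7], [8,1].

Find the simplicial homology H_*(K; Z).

K has 10 vertices, 16 edges, 7 triangles, 1 3-simplex.
rank ∂_0 = 0, rank ∂_1 = 9 ⇒ b_0 = 10 − 0 − 9 = 1; all invariant factors of ∂_1 are 1 so no torsion. So H_0 = Z.
rank ∂_1 = 9, rank ∂_2 = 6 ⇒ b_1 = 16 − 9 − 6 = 1; all invariant factors of ∂_2 are 1 so no torsion. So H_1 = Z.
rank ∂_2 = 6, rank ∂_3 = 1 ⇒ b_2 = 7 − 6 − 1 = 0; all invariant factors of ∂_3 are 1 so no torsion. So H_2 = 0.
rank ∂_3 = 1, rank ∂_4 = 0 ⇒ b_3 = 1 − 1 − 0 = 0. So H_3 = 0.

H_0 ≅ Z,  H_1 ≅ Z,  H_2 = 0,  H_3 = 0.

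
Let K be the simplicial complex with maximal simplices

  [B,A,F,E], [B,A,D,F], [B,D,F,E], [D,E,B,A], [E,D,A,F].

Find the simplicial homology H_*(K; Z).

Fix the vertex order A < B < D < E < F and write every simplex with vertices in increasing order. Then dim K = 3 and the simplices of K are:

  0-simplices (5): A, B, D, E, F
  1-simplices (10): AB, AD, AE, AF, BD, BE, BF, DE, DF, EF
  2-simplices (10): ABD, ABE, ABF, ADE, ADF, AEF, BDE, BDF, BEF, DEF
  3-simplices (5): ABDE, ABDF, ABEF, ADEF, BDEF

Hence C_0 ≅ Z^5, C_1 ≅ Z^10, C_2 ≅ Z^10, C_3 ≅ Z^5.

The boundary map ∂_1: C_1 → C_0 maps an edge to its endpoints' difference, ∂[p,q] = q − p.
The 5×10 boundary matrix has rank 4 and Smith normal form diag(1,1,1,1).

∂_2: C_2 → C_1 maps a triangle to the signed sum of its edges. For instance
  ∂ADF = DF − AF + AD,
  ∂BDF = DF − BF + BD.
This gives a 10×10 integer matrix of rank 6; reducing to Smith normal form yields diagonal entries (1,1,1,1,1,1).

Boundary ∂_3: C_3 → C_2 sends each 3-simplex σ to the alternating sum Σ_i (−1)^i (σ with its i-th vertex removed). For instance
  ∂ABDE = BDE − ADE + ABE − ABD,
  ∂BDEF = DEF − BEF + BDF − BDE.
The 10×5 boundary matrix has rank 4 and Smith normal form diag(1,1,1,1).

Now H_k = ker ∂_k / im ∂_{k+1}, so:

  H_0: rank C_0 − rank ∂_1 = 5 − 4 = 1, and the invariant factors of ∂_1 are all 1, so H_0 = Z.
  H_1: rank ker ∂_1 − rank ∂_2 = (10 − 4) − 6 = 0, and the invariant factors of ∂_2 are all 1, so H_1 = 0.
  H_2: rank ker ∂_2 − rank ∂_3 = (10 − 6) − 4 = 0, and the invariant factors of ∂_3 are all 1, so H_2 = 0.
  H_3: rank ker ∂_3 − rank ∂_4 = (5 − 4) − 0 = 1, and there is no ∂_4, so H_3 = Z.

As a check, the Euler characteristic is 5 − 10 + 10 − 5 = 0, which agrees with 1 − 0 + 0 − 1 = 0.
(K is a triangulation of the 3-sphere S^3.)

H_0 ≅ Z,  H_1 = 0,  H_2 = 0,  H_3 ≅ Z.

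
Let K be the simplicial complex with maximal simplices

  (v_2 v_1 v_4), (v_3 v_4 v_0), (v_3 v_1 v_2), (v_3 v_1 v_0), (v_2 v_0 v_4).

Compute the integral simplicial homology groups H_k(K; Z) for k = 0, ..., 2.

We work with the vertex ordering v_0 < v_1 < v_2 < v_3 < v_4. The simplices of K, each written with vertices in increasing order, are:

  0-simplices (5): [v_0], [v_1], [v_2], [v_3], [v_4]
  1-simplices (10): [v_0,v_1], [v_0,v_2], [v_0,v_3], [v_0,v_4], [v_1,v_2], [v_1,v_3], [v_1,v_4], [v_2,v_3], [v_2,v_4], [v_3,v_4]
  2-simplices (5): [v_0,v_1,v_3], [v_0,v_2,v_4], [v_0,v_3,v_4], [v_1,v_2,v_3], [v_1,v_2,v_4]

so the chain groups are C_0 ≅ Z^5, C_1 ≅ Z^10, C_2 ≅ Z^5.

∂_1: C_1 → C_0 sends each edge [p,q] (with p < q) to q − p.
The 5×10 boundary matrix has rank 4 and Smith normal form diag(1,1,1,1).

∂_2: C_2 → C_1 sends each 2-simplex [p,q,r] to [q,r] − [p,r] + [p,q]. For instance
  ∂[v_0,v_2,v_4] = [v_2,v_4] − [v_0,v_4] + [v_0,v_2],
  ∂[v_0,v_1,v_3] = [v_1,v_3] − [v_0,v_3] + [v_0,v_1].
The 10×5 boundary matrix has rank 5 and Smith normal form diag(1,1,1,1,1).

Reading off H_k = ker ∂_k / im ∂_{k+1}:

  H_0: rank C_0 − rank ∂_1 = 5 − 4 = 1, and the invariant factors of ∂_1 are all 1, so H_0 ≅ Z.
  H_1: rank ker ∂_1 − rank ∂_2 = (10 − 4) − 5 = 1, and the invariant factors of ∂_2 are all 1, so H_1 ≅ Z.
  H_2: rank ker ∂_2 − rank ∂_3 = (5 − 5) − 0 = 0, and there is no ∂_3, so H_2 ≅ 0.

As a check, the Euler characteristic is 5 − 10 + 5 = 0, which agrees with 1 − 1 + 0 = 0.
(K is a triangulation of the Möbius band.)

H_0 ≅ Z,  H_1 ≅ Z,  H_2 = 0.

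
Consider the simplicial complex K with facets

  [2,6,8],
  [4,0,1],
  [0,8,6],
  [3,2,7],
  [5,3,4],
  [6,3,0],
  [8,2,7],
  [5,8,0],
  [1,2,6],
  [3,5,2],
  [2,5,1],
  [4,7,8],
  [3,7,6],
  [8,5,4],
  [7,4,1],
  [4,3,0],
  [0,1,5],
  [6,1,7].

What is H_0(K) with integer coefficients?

H_0 = Z.

Fix the vertex order 0 < 1 < 2 < 3 < 4 < 5 < 6 < 7 < 8 and write every simplex with vertices in increasing order. Then dim K = 2 and the simplices of K are:

  0-simplices (9): [0], [1], [2], [3], [4], [5], [6], [7], [8]
  1-simplices (27): (27 of them)
  2-simplices (18): [0,1,4], [0,1,5], [0,3,4], [0,3,6], [0,5,8], [0,6,8], [1,2,5], [1,2,6], [1,4,7], [1,6,7], [2,3,5], [2,3,7], [2,6,8], [2,7,8], [3,4,5], [3,6,7], [4,5,8], [4,7,8]

so the chain groups are C_0 ≅ Z^9, C_1 ≅ Z^27, C_2 ≅ Z^18.

∂_1: C_1 → C_0 maps an edge to its endpoints' difference, ∂[p,q] = q − p. For instance
  ∂[1,2] = [2] − [1].
The 9×27 boundary matrix has rank 8 and Smith normal form diag(1,1,1,1,1,1,1,1).

Boundary ∂_2: C_2 → C_1 acts by ∂[p,q,r] = [q,r] − [p,r] + [p,q]. For instance
  ∂[1,2,5] = [2,5] − [1,5] + [1,2],
  ∂[4,7,8] = [7,8] − [4,8] + [4,7].
This gives a 27×18 integer matrix of rank 18; reducing to Smith normal form yields diagonal entries (1,1,1,1,1,1,1,1,1,1,1,1,1,1,1,1,1,2).

Reading off H_k = ker ∂_k / im ∂_{k+1}:

  H_0: rank C_0 − rank ∂_1 = 9 − 8 = 1, and the invariant factors of ∂_1 are all 1, so H_0 = Z.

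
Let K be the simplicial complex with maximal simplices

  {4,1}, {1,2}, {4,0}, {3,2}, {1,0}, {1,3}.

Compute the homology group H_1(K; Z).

Fix the vertex order 0 < 1 < 2 < 3 < 4 and write every simplex with vertices in increasing order. Then dim K = 1 and the simplices of K are:

  0-simplices (5): [0], [1], [2], [3], [4]
  1-simplices (6): [0,1], [0,4], [1,2], [1,3], [1,4], [2,3]

Hence C_0 ≅ Z^5, C_1 ≅ Z^6.

Boundary ∂_1: C_1 → C_0 is given by ∂[p,q] = [q] − [p]. For instance
  ∂[1,2] = [2] − [1].
The resulting 5×6 matrix has rank 4, and its Smith normal form has invariant factors (1,1,1,1).

From H_k ≅ ker(∂_k) / im(∂_{k+1}) we obtain:

  H_1: rank ker ∂_1 − rank ∂_2 = (6 − 4) − 0 = 2, and there is no ∂_2, so H_1 = Z^2.

(K is a triangulation of a wedge of 2 circles.)

H_1 ≅ Z^2.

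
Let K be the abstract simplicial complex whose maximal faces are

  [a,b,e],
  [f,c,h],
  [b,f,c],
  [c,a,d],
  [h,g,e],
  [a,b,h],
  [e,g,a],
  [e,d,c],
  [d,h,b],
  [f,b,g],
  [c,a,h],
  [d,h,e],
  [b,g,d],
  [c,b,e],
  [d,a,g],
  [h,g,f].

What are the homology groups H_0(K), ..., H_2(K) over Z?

H_0 = Z,  H_1 = Z^2,  H_2 = Z.

Take the total order a < b < c < d < e < f < g < h on the vertex set. Then K (dimension 2) consists of the simplices:

  0-simplices (8): a, b, c, d, e, f, g, h
  1-simplices (24): ab, ac, ad, ae, ag, ah, bc, bd, be, bf, bg, bh, cd, ce, cf, ch, de, dg, dh, eg, eh, fg, fh, gh
  2-simplices (16): abe, abh, acd, ach, adg, aeg, bce, bcf, bdg, bdh, bfg, cde, cfh, deh, egh, fgh

so the chain groups are C_0 ≅ Z^8, C_1 ≅ Z^24, C_2 ≅ Z^16.

∂_1: C_1 → C_0 is given by ∂[p,q] = [q] − [p].
As a 8×24 matrix over Z this has rank 7, with invariant factors (1,1,1,1,1,1,1).

∂_2: C_2 → C_1 maps a triangle to the signed sum of its edges. For instance
  ∂abh = bh − ah + ab,
  ∂deh = eh − dh + de.
As a 24×16 matrix over Z this has rank 15, with invariant factors (1,1,1,1,1,1,1,1,1,1,1,1,1,1,1).

Reading off H_k = ker ∂_k / im ∂_{k+1}:

  H_0: rank C_0 − rank ∂_1 = 8 − 7 = 1, and the invariant factors of ∂_1 are all 1, so H_0 = Z.
  H_1: rank ker ∂_1 − rank ∂_2 = (24 − 7) − 15 = 2, and the invariant factors of ∂_2 are all 1, so H_1 = Z^2.
  H_2: rank ker ∂_2 − rank ∂_3 = (16 − 15) − 0 = 1, and there is no ∂_3, so H_2 = Z.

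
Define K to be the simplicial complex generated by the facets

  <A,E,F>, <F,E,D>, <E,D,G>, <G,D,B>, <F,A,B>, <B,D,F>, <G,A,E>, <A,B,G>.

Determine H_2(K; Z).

Fix the vertex order A < B < D < E < F < G and write every simplex with vertices in increasing order. Then dim K = 2 and the simplices of K are:

  0-simplices (6): A, B, D, E, F, G
  1-simplices (12): AB, AE, AF, AG, BD, BF, BG, DE, DF, DG, EF, EG
  2-simplices (8): ABF, ABG, AEF, AEG, BDF, BDG, DEF, DEG

Hence C_0 ≅ Z^6, C_1 ≅ Z^12, C_2 ≅ Z^8.

Boundary ∂_1: C_1 → C_0 sends each edge [p,q] (with p < q) to q − p. For instance
  ∂DG = G − D.
This gives a 6×12 integer matrix of rank 5; reducing to Smith normal form yields diagonal entries (1,1,1,1,1).

Boundary ∂_2: C_2 → C_1 sends each 2-simplex [p,q,r] to [q,r] − [p,r] + [p,q]. For instance
  ∂ABG = BG − AG + AB,
  ∂AEF = EF − AF + AE.
The resulting 12×8 matrix has rank 7, and its Smith normal form has invariant factors (1,1,1,1,1,1,1).

Computing H_k = (kernel of ∂_k) / (image of ∂_{k+1}):

  H_2: rank ker ∂_2 − rank ∂_3 = (8 − 7) − 0 = 1, and there is no ∂_3, so H_2 = Z.

H_2 = Z.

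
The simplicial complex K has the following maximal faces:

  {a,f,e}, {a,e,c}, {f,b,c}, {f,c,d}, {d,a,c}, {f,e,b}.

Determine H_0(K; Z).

H_0 ≅ Z.

Take the total order a < b < c < d < e < f on the vertex set. Then K (dimension 2) consists of the simplices:

  0-simplices (6): a, b, c, d, e, f
  1-simplices (12): ac, ad, ae, af, bc, be, bf, cd, ce, cf, df, ef
  2-simplices (6): acd, ace, aef, bcf, bef, cdf

giving chain groups C_0 ≅ Z^6, C_1 ≅ Z^12, C_2 ≅ Z^6.

∂_1: C_1 → C_0 is given by ∂[p,q] = [q] − [p]. For instance
  ∂af = f − a.
The resulting 6×12 matrix has rank 5, and its Smith normal form has invariant factors (1,1,1,1,1).

∂_2: C_2 → C_1 maps a triangle to the signed sum of its edges. For instance
  ∂ace = ce − ae + ac,
  ∂bcf = cf − bf + bc.
The resulting 12×6 matrix has rank 6, and its Smith normal form has invariant factors (1,1,1,1,1,1).

Computing H_k = (kernel of ∂_k) / (image of ∂_{k+1}):

  H_0: rank C_0 − rank ∂_1 = 6 − 5 = 1, and the invariant factors of ∂_1 are all 1, so H_0 = Z.

(K is a triangulation of the cylinder S^1 x I.)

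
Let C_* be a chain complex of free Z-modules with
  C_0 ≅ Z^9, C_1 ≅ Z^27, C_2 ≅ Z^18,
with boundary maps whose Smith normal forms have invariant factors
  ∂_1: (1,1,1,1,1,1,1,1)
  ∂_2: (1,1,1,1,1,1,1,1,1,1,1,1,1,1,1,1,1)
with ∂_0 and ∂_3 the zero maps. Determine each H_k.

H_0: b_0 = 9 − 0 − 8 = 1; torsion from ∂_1 factors > 1: none. So H_0 = Z.
H_1: b_1 = 27 − 8 − 17 = 2; torsion from ∂_2 factors > 1: none. So H_1 = Z^2.
H_2: b_2 = 18 − 17 − 0 = 1; torsion from ∂_3 factors > 1: none. So H_2 = Z.

H_0 = Z,  H_1 = Z^2,  H_2 = Z.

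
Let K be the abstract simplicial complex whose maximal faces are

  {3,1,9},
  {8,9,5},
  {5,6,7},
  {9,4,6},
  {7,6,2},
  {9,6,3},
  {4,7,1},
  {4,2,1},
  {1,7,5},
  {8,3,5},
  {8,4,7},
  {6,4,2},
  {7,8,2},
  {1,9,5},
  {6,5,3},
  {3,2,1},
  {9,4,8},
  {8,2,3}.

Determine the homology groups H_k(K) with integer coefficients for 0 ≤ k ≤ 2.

Fix the vertex order 1 < 2 < 3 < 4 < 5 < 6 < 7 < 8 < 9 and write every simplex with vertices in increasing order. Then dim K = 2 and the simplices of K are:

  0-simplices (9): [1], [2], [3], [4], [5], [6], [7], [8], [9]
  1-simplices (27): (27 of them)
  2-simplices (18): [1,2,3], [1,2,4], [1,3,9], [1,4,7], [1,5,7], [1,5,9], [2,3,8], [2,4,6], [2,6,7], [2,7,8], [3,5,6], [3,5,8], [3,6,9], [4,6,9], [4,7,8], [4,8,9], [5,6,7], [5,8,9]

so the chain groups are C_0 ≅ Z^9, C_1 ≅ Z^27, C_2 ≅ Z^18.

Boundary ∂_1: C_1 → C_0 is given by ∂[p,q] = [q] − [p].
This gives a 9×27 integer matrix of rank 8; reducing to Smith normal form yields diagonal entries (1,1,1,1,1,1,1,1).

∂_2: C_2 → C_1 sends each 2-simplex [p,q,r] to [q,r] − [p,r] + [p,q]. For instance
  ∂[2,3,8] = [3,8] − [2,8] + [2,3],
  ∂[1,2,4] = [2,4] − [1,4] + [1,2].
The resulting 27×18 matrix has rank 18, and its Smith normal form has invariant factors (1,1,1,1,1,1,1,1,1,1,1,1,1,1,1,1,1,2).

Computing H_k = (kernel of ∂_k) / (image of ∂_{k+1}):

  H_0: rank C_0 − rank ∂_1 = 9 − 8 = 1, and the invariant factors of ∂_1 are all 1, so H_0 ≅ Z.
  H_1: rank ker ∂_1 − rank ∂_2 = (27 − 8) − 18 = 1, and ∂_2 has invariant factor 2 > 1, so H_1 ≅ Z ⊕ Z/2.
  H_2: rank ker ∂_2 − rank ∂_3 = (18 − 18) − 0 = 0, and there is no ∂_3, so H_2 ≅ 0.

H_0 = Z,  H_1 = Z ⊕ Z/2,  H_2 = 0.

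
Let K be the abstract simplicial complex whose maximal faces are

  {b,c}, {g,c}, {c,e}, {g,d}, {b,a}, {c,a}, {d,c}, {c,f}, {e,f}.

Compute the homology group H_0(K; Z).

Take the total order a < b < c < d < e < f < g on the vertex set. Then K (dimension 1) consists of the simplices:

  0-simplices (7): a, b, c, d, e, f, g
  1-simplices (9): ab, ac, bc, cd, ce, cf, cg, dg, ef

giving chain groups C_0 ≅ Z^7, C_1 ≅ Z^9.

∂_1: C_1 → C_0 sends each edge [p,q] (with p < q) to q − p.
The resulting 7×9 matrix has rank 6, and its Smith normal form has invariant factors (1,1,1,1,1,1).

From H_k ≅ ker(∂_k) / im(∂_{k+1}) we obtain:

  H_0: rank C_0 − rank ∂_1 = 7 − 6 = 1, and the invariant factors of ∂_1 are all 1, so H_0 ≅ Z.

H_0 ≅ Z.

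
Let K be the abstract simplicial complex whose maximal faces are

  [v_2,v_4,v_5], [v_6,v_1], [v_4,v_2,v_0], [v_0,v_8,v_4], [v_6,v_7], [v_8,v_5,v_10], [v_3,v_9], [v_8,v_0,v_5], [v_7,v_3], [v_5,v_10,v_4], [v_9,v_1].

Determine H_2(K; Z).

H_2 = 0.

We work with the vertex ordering v_0 < v_1 < v_2 < v_3 < v_4 < v_5 < v_6 < v_7 < v_8 < v_9 < v_10. The simplices of K, each written with vertices in increasing order, are:

  0-simplices (11): [v_0], [v_1], [v_2], [v_3], [v_4], [v_5], [v_6], [v_7], [v_8], [v_9], [v_10]
  1-simplices (17): (17 of them)
  2-simplices (6): [v_0,v_2,v_4], [v_0,v_4,v_8], [v_0,v_5,v_8], [v_2,v_4,v_5], [v_4,v_5,v_10], [v_5,v_8,v_10]

giving chain groups C_0 ≅ Z^11, C_1 ≅ Z^17, C_2 ≅ Z^6.

The boundary map ∂_1: C_1 → C_0 is given by ∂[p,q] = [q] − [p].
The resulting 11×17 matrix has rank 9, and its Smith normal form has invariant factors (1,1,1,1,1,1,1,1,1).

Boundary ∂_2: C_2 → C_1 sends each 2-simplex [p,q,r] to [q,r] − [p,r] + [p,q]. For instance
  ∂[v_5,v_8,v_10] = [v_8,v_10] − [v_5,v_10] + [v_5,v_8],
  ∂[v_0,v_5,v_8] = [v_5,v_8] − [v_0,v_8] + [v_0,v_5].
This gives a 17×6 integer matrix of rank 6; reducing to Smith normal form yields diagonal entries (1,1,1,1,1,1).

Reading off H_k = ker ∂_k / im ∂_{k+1}:

  H_2: rank ker ∂_2 − rank ∂_3 = (6 − 6) − 0 = 0, and there is no ∂_3, so H_2 = 0.

(K is a triangulation of the disjoint union of the cylinder S^1 x I and the circle S^1.)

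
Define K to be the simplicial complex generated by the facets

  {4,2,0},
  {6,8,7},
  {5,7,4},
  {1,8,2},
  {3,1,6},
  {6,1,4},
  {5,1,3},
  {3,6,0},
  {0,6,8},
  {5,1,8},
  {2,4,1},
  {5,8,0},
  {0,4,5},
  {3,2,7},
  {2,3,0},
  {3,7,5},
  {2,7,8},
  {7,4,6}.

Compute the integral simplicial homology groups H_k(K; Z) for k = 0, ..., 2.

H_0 = Z,  H_1 = Z^2,  H_2 = Z.

Order the vertices as 0 < 1 < 2 < 3 < 4 < 5 < 6 < 7 < 8. Listing each simplex with vertices in this order, K has dimension 2 with simplices:

  0-simplices (9): [0], [1], [2], [3], [4], [5], [6], [7], [8]
  1-simplices (27): (27 of them)
  2-simplices (18): [0,2,3], [0,2,4], [0,3,6], [0,4,5], [0,5,8], [0,6,8], [1,2,4], [1,2,8], [1,3,5], [1,3,6], [1,4,6], [1,5,8], [2,3,7], [2,7,8], [3,5,7], [4,5,7], [4,6,7], [6,7,8]

giving chain groups C_0 ≅ Z^9, C_1 ≅ Z^27, C_2 ≅ Z^18.

The boundary map ∂_1: C_1 → C_0 is given by ∂[p,q] = [q] − [p]. For instance
  ∂[0,4] = [4] − [0].
This gives a 9×27 integer matrix of rank 8; reducing to Smith normal form yields diagonal entries (1,1,1,1,1,1,1,1).

∂_2: C_2 → C_1 maps a triangle to the signed sum of its edges. For instance
  ∂[6,7,8] = [7,8] − [6,8] + [6,7],
  ∂[0,5,8] = [5,8] − [0,8] + [0,5].
This gives a 27×18 integer matrix of rank 17; reducing to Smith normal form yields diagonal entries (1,1,1,1,1,1,1,1,1,1,1,1,1,1,1,1,1).

Reading off H_k = ker ∂_k / im ∂_{k+1}:

  H_0: rank C_0 − rank ∂_1 = 9 − 8 = 1, and the invariant factors of ∂_1 are all 1, so H_0 ≅ Z.
  H_1: rank ker ∂_1 − rank ∂_2 = (27 − 8) − 17 = 2, and the invariant factors of ∂_2 are all 1, so H_1 ≅ Z^2.
  H_2: rank ker ∂_2 − rank ∂_3 = (18 − 17) − 0 = 1, and there is no ∂_3, so H_2 ≅ Z.

(K is a triangulation of the torus T^2.)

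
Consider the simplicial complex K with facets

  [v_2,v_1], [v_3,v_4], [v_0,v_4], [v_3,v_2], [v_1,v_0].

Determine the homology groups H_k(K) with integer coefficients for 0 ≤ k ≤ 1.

Fix the vertex order v_0 < v_1 < v_2 < v_3 < v_4 and write every simplex with vertices in increasing order. Then dim K = 1 and the simplices of K are:

  0-simplices (5): [v_0], [v_1], [v_2], [v_3], [v_4]
  1-simplices (5): [v_0,v_1], [v_0,v_4], [v_1,v_2], [v_2,v_3], [v_3,v_4]

Hence C_0 ≅ Z^5, C_1 ≅ Z^5.

Boundary ∂_1: C_1 → C_0 maps an edge to its endpoints' difference, ∂[p,q] = q − p.
The resulting 5×5 matrix has rank 4, and its Smith normal form has invariant factors (1,1,1,1).

From H_k ≅ ker(∂_k) / im(∂_{k+1}) we obtain:

  H_0: rank C_0 − rank ∂_1 = 5 − 4 = 1, and the invariant factors of ∂_1 are all 1, so H_0 = Z.
  H_1: rank ker ∂_1 − rank ∂_2 = (5 − 4) − 0 = 1, and there is no ∂_2, so H_1 = Z.

As a check, the Euler characteristic is 5 − 5 = 0, which agrees with 1 − 1 = 0.

H_0 = Z,  H_1 = Z.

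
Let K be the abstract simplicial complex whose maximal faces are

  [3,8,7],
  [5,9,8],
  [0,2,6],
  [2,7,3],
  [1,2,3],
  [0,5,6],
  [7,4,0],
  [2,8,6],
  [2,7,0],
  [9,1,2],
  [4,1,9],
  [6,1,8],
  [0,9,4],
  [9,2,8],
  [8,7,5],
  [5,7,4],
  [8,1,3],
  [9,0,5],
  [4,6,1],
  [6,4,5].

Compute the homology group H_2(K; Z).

H_2 = 0.

Fix the vertex order 0 < 1 < 2 < 3 < 4 < 5 < 6 < 7 < 8 < 9 and write every simplex with vertices in increasing order. Then dim K = 2 and the simplices of K are:

  0-simplices (10): [0], [1], [2], [3], [4], [5], [6], [7], [8], [9]
  1-simplices (30): (30 of them)
  2-simplices (20): (20 of them)

so the chain groups are C_0 ≅ Z^10, C_1 ≅ Z^30, C_2 ≅ Z^20.

∂_1: C_1 → C_0 sends each edge [p,q] (with p < q) to q − p.
As a 10×30 matrix over Z this has rank 9, with invariant factors (1,1,1,1,1,1,1,1,1).

Boundary ∂_2: C_2 → C_1 sends each 2-simplex [p,q,r] to [q,r] − [p,r] + [p,q]. For instance
  ∂[5,7,8] = [7,8] − [5,8] + [5,7],
  ∂[0,4,9] = [4,9] − [0,9] + [0,4].
The resulting 30×20 matrix has rank 20, and its Smith normal form has invariant factors (1,1,1,1,1,1,1,1,1,1,1,1,1,1,1,1,1,1,1,2).

Computing H_k = (kernel of ∂_k) / (image of ∂_{k+1}):

  H_2: rank ker ∂_2 − rank ∂_3 = (20 − 20) − 0 = 0, and there is no ∂_3, so H_2 = 0.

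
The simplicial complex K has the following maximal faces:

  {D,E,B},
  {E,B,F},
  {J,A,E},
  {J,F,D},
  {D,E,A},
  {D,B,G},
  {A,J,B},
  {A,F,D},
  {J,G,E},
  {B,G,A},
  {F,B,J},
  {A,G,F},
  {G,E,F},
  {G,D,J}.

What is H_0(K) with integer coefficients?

H_0 = Z.

Take the total order A < B < D < E < F < G < J on the vertex set. Then K (dimension 2) consists of the simplices:

  0-simplices (7): A, B, D, E, F, G, J
  1-simplices (21): AB, AD, AE, AF, AG, AJ, BD, BE, BF, BG, BJ, DE, DF, DG, DJ, EF, EG, EJ, FG, FJ, GJ
  2-simplices (14): ABG, ABJ, ADE, ADF, AEJ, AFG, BDE, BDG, BEF, BFJ, DFJ, DGJ, EFG, EGJ

giving chain groups C_0 ≅ Z^7, C_1 ≅ Z^21, C_2 ≅ Z^14.

Boundary ∂_1: C_1 → C_0 is given by ∂[p,q] = [q] − [p]. For instance
  ∂AG = G − A.
The 7×21 boundary matrix has rank 6 and Smith normal form diag(1,1,1,1,1,1).

Boundary ∂_2: C_2 → C_1 maps a triangle to the signed sum of its edges. For instance
  ∂BDG = DG − BG + BD,
  ∂ADF = DF − AF + AD.
The resulting 21×14 matrix has rank 13, and its Smith normal form has invariant factors (1,1,1,1,1,1,1,1,1,1,1,1,1).

Now H_k = ker ∂_k / im ∂_{k+1}, so:

  H_0: rank C_0 − rank ∂_1 = 7 − 6 = 1, and the invariant factors of ∂_1 are all 1, so H_0 ≅ Z.

(K is a triangulation of the torus T^2.)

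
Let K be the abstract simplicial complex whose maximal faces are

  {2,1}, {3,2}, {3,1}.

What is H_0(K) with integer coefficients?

We work with the vertex ordering 1 < 2 < 3. The simplices of K, each written with vertices in increasing order, are:

  0-simplices (3): [1], [2], [3]
  1-simplices (3): [1,2], [1,3], [2,3]

Hence C_0 ≅ Z^3, C_1 ≅ Z^3.

Boundary ∂_1: C_1 → C_0 sends each edge [p,q] (with p < q) to q − p. For instance
  ∂[2,3] = [3] − [2].
As a 3×3 matrix over Z this has rank 2, with invariant factors (1,1).

Now H_k = ker ∂_k / im ∂_{k+1}, so:

  H_0: rank C_0 − rank ∂_1 = 3 − 2 = 1, and the invariant factors of ∂_1 are all 1, so H_0 = Z.

H_0 = Z.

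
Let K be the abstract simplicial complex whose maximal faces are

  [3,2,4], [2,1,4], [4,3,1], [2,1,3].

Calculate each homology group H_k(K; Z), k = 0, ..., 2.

H_0 ≅ Z,  H_1 = 0,  H_2 ≅ Z.

Order the vertices as 1 < 2 < 3 < 4. Listing each simplex with vertices in this order, K has dimension 2 with simplices:

  0-simplices (4): [1], [2], [3], [4]
  1-simplices (6): [1,2], [1,3], [1,4], [2,3], [2,4], [3,4]
  2-simplices (4): [1,2,3], [1,2,4], [1,3,4], [2,3,4]

giving chain groups C_0 ≅ Z^4, C_1 ≅ Z^6, C_2 ≅ Z^4.

∂_1: C_1 → C_0 maps an edge to its endpoints' difference, ∂[p,q] = q − p. For instance
  ∂[1,3] = [3] − [1].
This gives a 4×6 integer matrix of rank 3; reducing to Smith normal form yields diagonal entries (1,1,1).

The boundary map ∂_2: C_2 → C_1 acts by ∂[p,q,r] = [q,r] − [p,r] + [p,q]. For instance
  ∂[1,2,3] = [2,3] − [1,3] + [1,2],
  ∂[1,3,4] = [3,4] − [1,4] + [1,3].
The 6×4 boundary matrix has rank 3 and Smith normal form diag(1,1,1).

Computing H_k = (kernel of ∂_k) / (image of ∂_{k+1}):

  H_0: rank C_0 − rank ∂_1 = 4 − 3 = 1, and the invariant factors of ∂_1 are all 1, so H_0 = Z.
  H_1: rank ker ∂_1 − rank ∂_2 = (6 − 3) − 3 = 0, and the invariant factors of ∂_2 are all 1, so H_1 = 0.
  H_2: rank ker ∂_2 − rank ∂_3 = (4 − 3) − 0 = 1, and there is no ∂_3, so H_2 = Z.

As a check, the Euler characteristic is 4 − 6 + 4 = 2, which agrees with 1 − 0 + 1 = 2.
(K is a triangulation of the 2-sphere S^2.)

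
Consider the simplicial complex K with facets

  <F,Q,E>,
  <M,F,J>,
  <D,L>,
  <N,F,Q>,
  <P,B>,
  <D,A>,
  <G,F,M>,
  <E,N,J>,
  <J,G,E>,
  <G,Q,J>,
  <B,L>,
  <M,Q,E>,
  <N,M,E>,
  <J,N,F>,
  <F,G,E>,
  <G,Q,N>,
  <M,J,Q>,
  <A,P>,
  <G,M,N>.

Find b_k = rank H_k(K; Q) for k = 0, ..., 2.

b_0 = 2, b_1 = 3, b_2 = 1.

Take the total order A < B < D < E < F < G < J < L < M < N < P < Q on the vertex set. Then K (dimension 2) consists of the simplices:

  0-simplices (12): A, B, D, E, F, G, J, L, M, N, P, Q
  1-simplices (26): AD, AP, BL, BP, DL, EF, EG, EJ, EM, EN, EQ, FG, FJ, FM, FN, FQ, GJ, GM, GN, GQ, JM, JN, JQ, MN, MQ, NQ
  2-simplices (14): EFG, EFQ, EGJ, EJN, EMN, EMQ, FGM, FJM, FJN, FNQ, GJQ, GMN, GNQ, JMQ

so the chain groups are C_0 ≅ Z^12, C_1 ≅ Z^26, C_2 ≅ Z^14.

∂_1: C_1 → C_0 is given by ∂[p,q] = [q] − [p]. For instance
  ∂BL = L − B.
As a 12×26 matrix over Z this has rank 10, with invariant factors (1,1,1,1,1,1,1,1,1,1).

∂_2: C_2 → C_1 acts by ∂[p,q,r] = [q,r] − [p,r] + [p,q]. For instance
  ∂FNQ = NQ − FQ + FN,
  ∂EFG = FG − EG + EF.
As a 26×14 matrix over Z this has rank 13, with invariant factors (1,1,1,1,1,1,1,1,1,1,1,1,1).

Computing H_k = (kernel of ∂_k) / (image of ∂_{k+1}):

  H_0: rank C_0 − rank ∂_1 = 12 − 10 = 2, and the invariant factors of ∂_1 are all 1, so H_0 ≅ Z^2.
  H_1: rank ker ∂_1 − rank ∂_2 = (26 − 10) − 13 = 3, and the invariant factors of ∂_2 are all 1, so H_1 ≅ Z^3.
  H_2: rank ker ∂_2 − rank ∂_3 = (14 − 13) − 0 = 1, and there is no ∂_3, so H_2 ≅ Z.

As a check, the Euler characteristic is 12 − 26 + 14 = 0, which agrees with 2 − 3 + 1 = 0.
(K is a triangulation of the disjoint union of the torus T^2 and the circle S^1.)

Hence the Betti numbers are b_0 = 2, b_1 = 3, b_2 = 1.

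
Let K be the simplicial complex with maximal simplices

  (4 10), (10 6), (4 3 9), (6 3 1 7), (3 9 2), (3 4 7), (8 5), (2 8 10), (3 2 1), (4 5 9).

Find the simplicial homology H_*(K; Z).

We work with the vertex ordering 1 < 2 < 3 < 4 < 5 < 6 < 7 < 8 < 9 < 10. The simplices of K, each written with vertices in increasing order, are:

  0-simplices (10): [1], [2], [3], [4], [5], [6], [7], [8], [9], [10]
  1-simplices (21): [1,2], [1,3], [1,6], [1,7], [2,3], [2,8], [2,9], [2,10], [3,4], [3,6], [3,7], [3,9], [4,5], [4,7], [4,9], [4,10], [5,8], [5,9], [6,7], [6,10], [8,10]
  2-simplices (10): [1,2,3], [1,3,6], [1,3,7], [1,6,7], [2,3,9], [2,8,10], [3,4,7], [3,4,9], [3,6,7], [4,5,9]
  3-simplices (1): [1,3,6,7]

Hence C_0 ≅ Z^10, C_1 ≅ Z^21, C_2 ≅ Z^10, C_3 ≅ Z^1.

Boundary ∂_1: C_1 → C_0 is given by ∂[p,q] = [q] − [p].
This gives a 10×21 integer matrix of rank 9; reducing to Smith normal form yields diagonal entries (1,1,1,1,1,1,1,1,1).

Boundary ∂_2: C_2 → C_1 maps a triangle to the signed sum of its edges. For instance
  ∂[4,5,9] = [5,9] − [4,9] + [4,5],
  ∂[1,3,6] = [3,6] − [1,6] + [1,3].
This gives a 21×10 integer matrix of rank 9; reducing to Smith normal form yields diagonal entries (1,1,1,1,1,1,1,1,1).

Boundary ∂_3: C_3 → C_2 sends each 3-simplex σ to the alternating sum Σ_i (−1)^i (σ with its i-th vertex removed). For instance
  ∂[1,3,6,7] = [3,6,7] − [1,6,7] + [1,3,7] − [1,3,6].
As a 10×1 matrix over Z this has rank 1, with invariant factors (1).

From H_k ≅ ker(∂_k) / im(∂_{k+1}) we obtain:

  H_0: rank C_0 − rank ∂_1 = 10 − 9 = 1, and the invariant factors of ∂_1 are all 1, so H_0 ≅ Z.
  H_1: rank ker ∂_1 − rank ∂_2 = (21 − 9) − 9 = 3, and the invariant factors of ∂_2 are all 1, so H_1 ≅ Z^3.
  H_2: rank ker ∂_2 − rank ∂_3 = (10 − 9) − 1 = 0, and the invariant factors of ∂_3 are all 1, so H_2 ≅ 0.
  H_3: rank ker ∂_3 − rank ∂_4 = (1 − 1) − 0 = 0, and there is no ∂_4, so H_3 ≅ 0.

H_0 ≅ Z,  H_1 ≅ Z^3,  H_2 = 0,  H_3 = 0.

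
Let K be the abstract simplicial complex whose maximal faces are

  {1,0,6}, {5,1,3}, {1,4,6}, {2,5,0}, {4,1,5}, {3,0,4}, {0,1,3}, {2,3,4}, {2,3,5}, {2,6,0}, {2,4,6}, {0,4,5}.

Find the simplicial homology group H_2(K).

H_2 ≅ 0.

We work with the vertex ordering 0 < 1 < 2 < 3 < 4 < 5 < 6. The simplices of K, each written with vertices in increasing order, are:

  0-simplices (7): [0], [1], [2], [3], [4], [5], [6]
  1-simplices (18): [0,1], [0,2], [0,3], [0,4], [0,5], [0,6], [1,3], [1,4], [1,5], [1,6], [2,3], [2,4], [2,5], [2,6], [3,4], [3,5], [4,5], [4,6]
  2-simplices (12): [0,1,3], [0,1,6], [0,2,5], [0,2,6], [0,3,4], [0,4,5], [1,3,5], [1,4,5], [1,4,6], [2,3,4], [2,3,5], [2,4,6]

Hence C_0 ≅ Z^7, C_1 ≅ Z^18, C_2 ≅ Z^12.

Boundary ∂_1: C_1 → C_0 sends each edge [p,q] (with p < q) to q − p. For instance
  ∂[0,6] = [6] − [0].
The 7×18 boundary matrix has rank 6 and Smith normal form diag(1,1,1,1,1,1).

∂_2: C_2 → C_1 acts by ∂[p,q,r] = [q,r] − [p,r] + [p,q]. For instance
  ∂[0,1,6] = [1,6] − [0,6] + [0,1],
  ∂[0,1,3] = [1,3] − [0,3] + [0,1].
The resulting 18×12 matrix has rank 12, and its Smith normal form has invariant factors (1,1,1,1,1,1,1,1,1,1,1,2).

Now H_k = ker ∂_k / im ∂_{k+1}, so:

  H_2: rank ker ∂_2 − rank ∂_3 = (12 − 12) − 0 = 0, and there is no ∂_3, so H_2 ≅ 0.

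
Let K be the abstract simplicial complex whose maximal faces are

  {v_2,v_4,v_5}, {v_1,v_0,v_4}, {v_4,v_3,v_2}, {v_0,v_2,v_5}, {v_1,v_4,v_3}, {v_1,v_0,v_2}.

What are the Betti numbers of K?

b_0 = 1, b_1 = 1, b_2 = 0.

We work with the vertex ordering v_0 < v_1 < v_2 < v_3 < v_4 < v_5. The simplices of K, each written with vertices in increasing order, are:

  0-simplices (6): [v_0], [v_1], [v_2], [v_3], [v_4], [v_5]
  1-simplices (12): [v_0,v_1], [v_0,v_2], [v_0,v_4], [v_0,v_5], [v_1,v_2], [v_1,v_3], [v_1,v_4], [v_2,v_3], [v_2,v_4], [v_2,v_5], [v_3,v_4], [v_4,v_5]
  2-simplices (6): [v_0,v_1,v_2], [v_0,v_1,v_4], [v_0,v_2,v_5], [v_1,v_3,v_4], [v_2,v_3,v_4], [v_2,v_4,v_5]

giving chain groups C_0 ≅ Z^6, C_1 ≅ Z^12, C_2 ≅ Z^6.

Boundary ∂_1: C_1 → C_0 is given by ∂[p,q] = [q] − [p]. For instance
  ∂[v_3,v_4] = [v_4] − [v_3].
As a 6×12 matrix over Z this has rank 5, with invariant factors (1,1,1,1,1).

∂_2: C_2 → C_1 sends each 2-simplex [p,q,r] to [q,r] − [p,r] + [p,q]. For instance
  ∂[v_0,v_2,v_5] = [v_2,v_5] − [v_0,v_5] + [v_0,v_2],
  ∂[v_2,v_4,v_5] = [v_4,v_5] − [v_2,v_5] + [v_2,v_4].
As a 12×6 matrix over Z this has rank 6, with invariant factors (1,1,1,1,1,1).

Now H_k = ker ∂_k / im ∂_{k+1}, so:

  H_0: rank C_0 − rank ∂_1 = 6 − 5 = 1, and the invariant factors of ∂_1 are all 1, so H_0 = Z.
  H_1: rank ker ∂_1 − rank ∂_2 = (12 − 5) − 6 = 1, and the invariant factors of ∂_2 are all 1, so H_1 = Z.
  H_2: rank ker ∂_2 − rank ∂_3 = (6 − 6) − 0 = 0, and there is no ∂_3, so H_2 = 0.

As a check, the Euler characteristic is 6 − 12 + 6 = 0, which agrees with 1 − 1 + 0 = 0.

Hence the Betti numbers are b_0 = 1, b_1 = 1, b_2 = 0.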